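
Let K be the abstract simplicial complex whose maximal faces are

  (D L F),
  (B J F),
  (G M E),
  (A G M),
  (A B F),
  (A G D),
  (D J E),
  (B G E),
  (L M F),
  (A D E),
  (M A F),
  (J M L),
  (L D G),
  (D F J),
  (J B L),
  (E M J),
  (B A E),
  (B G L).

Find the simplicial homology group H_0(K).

H_0 ≅ Z.

Fix the vertex order A < B < D < E < F < G < J < L < M and write every simplex with vertices in increasing order. Then dim K = 2 and the simplices of K are:

  0-simplices (9): A, B, D, E, F, G, J, L, M
  1-simplices (27): AB, AD, AE, AF, AG, AM, BE, BF, BG, BJ, BL, DE, DF, DG, DJ, DL, EG, EJ, EM, FJ, FL, FM, GL, GM, JL, JM, LM
  2-simplices (18): ABE, ABF, ADE, ADG, AFM, AGM, BEG, BFJ, BGL, BJL, DEJ, DFJ, DFL, DGL, EGM, EJM, FLM, JLM

giving chain groups C_0 ≅ Z^9, C_1 ≅ Z^27, C_2 ≅ Z^18.

The boundary map ∂_1: C_1 → C_0 is given by ∂[p,q] = [q] − [p]. For instance
  ∂FJ = J − F.
As a 9×27 matrix over Z this has rank 8, with invariant factors (1,1,1,1,1,1,1,1).

The boundary map ∂_2: C_2 → C_1 acts by ∂[p,q,r] = [q,r] − [p,r] + [p,q]. For instance
  ∂DFJ = FJ − DJ + DF,
  ∂ADE = DE − AE + AD.
The resulting 27×18 matrix has rank 18, and its Smith normal form has invariant factors (1,1,1,1,1,1,1,1,1,1,1,1,1,1,1,1,1,2).

From H_k ≅ ker(∂_k) / im(∂_{k+1}) we obtain:

  H_0: rank C_0 − rank ∂_1 = 9 − 8 = 1, and the invariant factors of ∂_1 are all 1, so H_0 = Z.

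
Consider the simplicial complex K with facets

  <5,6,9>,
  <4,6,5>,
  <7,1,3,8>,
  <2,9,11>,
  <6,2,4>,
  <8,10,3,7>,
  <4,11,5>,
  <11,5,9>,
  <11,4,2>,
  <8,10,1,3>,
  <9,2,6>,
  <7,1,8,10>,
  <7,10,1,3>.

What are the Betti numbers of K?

Take the total order 1 < 2 < 3 < 4 < 5 < 6 < 7 < 8 < 9 < 10 < 11 on the vertex set. Then K (dimension 3) consists of the simplices:

  0-simplices (11): [1], [2], [3], [4], [5], [6], [7], [8], [9], [10], [11]
  1-simplices (22): [1,3], [1,7], [1,8], [1,10], [2,4], [2,6], [2,9], [2,11], [3,7], [3,8], [3,10], [4,5], [4,6], [4,11], [5,6], [5,9], [5,11], [6,9], [7,8], [7,10], [8,10], [9,11]
  2-simplices (18): (18 of them)
  3-simplices (5): [1,3,7,8], [1,3,7,10], [1,3,8,10], [1,7,8,10], [3,7,8,10]

giving chain groups C_0 ≅ Z^11, C_1 ≅ Z^22, C_2 ≅ Z^18, C_3 ≅ Z^5.

∂_1: C_1 → C_0 is given by ∂[p,q] = [q] − [p].
As a 11×22 matrix over Z this has rank 9, with invariant factors (1,1,1,1,1,1,1,1,1).

∂_2: C_2 → C_1 sends each 2-simplex [p,q,r] to [q,r] − [p,r] + [p,q]. For instance
  ∂[2,9,11] = [9,11] − [2,11] + [2,9],
  ∂[5,9,11] = [9,11] − [5,11] + [5,9].
This gives a 22×18 integer matrix of rank 13; reducing to Smith normal form yields diagonal entries (1,1,1,1,1,1,1,1,1,1,1,1,1).

∂_3: C_3 → C_2 sends each 3-simplex σ to the alternating sum Σ_i (−1)^i (σ with its i-th vertex removed). For instance
  ∂[1,3,7,10] = [3,7,10] − [1,7,10] + [1,3,10] − [1,3,7],
  ∂[1,7,8,10] = [7,8,10] − [1,8,10] + [1,7,10] − [1,7,8].
The resulting 18×5 matrix has rank 4, and its Smith normal form has invariant factors (1,1,1,1).

Now H_k = ker ∂_k / im ∂_{k+1}, so:

  H_0: rank C_0 − rank ∂_1 = 11 − 9 = 2, and the invariant factors of ∂_1 are all 1, so H_0 = Z^2.
  H_1: rank ker ∂_1 − rank ∂_2 = (22 − 9) − 13 = 0, and the invariant factors of ∂_2 are all 1, so H_1 = 0.
  H_2: rank ker ∂_2 − rank ∂_3 = (18 − 13) − 4 = 1, and the invariant factors of ∂_3 are all 1, so H_2 = Z.
  H_3: rank ker ∂_3 − rank ∂_4 = (5 − 4) − 0 = 1, and there is no ∂_4, so H_3 = Z.

Hence the Betti numbers are b_0 = 2, b_1 = 0, b_2 = 1, b_3 = 1.

b_0 = 2, b_1 = 0, b_2 = 1, b_3 = 1.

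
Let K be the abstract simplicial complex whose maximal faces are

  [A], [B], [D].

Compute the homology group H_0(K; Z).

K has 3 vertices.
rank ∂_0 = 0, rank ∂_1 = 0 ⇒ b_0 = 3 − 0 − 0 = 3. So H_0 ≅ Z^3.

H_0 ≅ Z^3.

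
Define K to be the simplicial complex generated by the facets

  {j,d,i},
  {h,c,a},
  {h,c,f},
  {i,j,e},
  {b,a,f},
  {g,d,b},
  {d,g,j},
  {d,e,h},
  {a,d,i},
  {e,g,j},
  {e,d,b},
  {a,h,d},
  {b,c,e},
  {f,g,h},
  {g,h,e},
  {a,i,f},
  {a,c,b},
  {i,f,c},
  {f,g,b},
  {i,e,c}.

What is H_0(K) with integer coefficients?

We work with the vertex ordering a < b < c < d < e < f < g < h < i < j. The simplices of K, each written with vertices in increasing order, are:

  0-simplices (10): a, b, c, d, e, f, g, h, i, j
  1-simplices (30): ab, ac, ad, af, ah, ai, bc, bd, be, bf, bg, ce, cf, ch, ci, de, dg, dh, di, dj, eg, eh, ei, ej, fg, fh, fi, gh, gj, ij
  2-simplices (20): abc, abf, ach, adh, adi, afi, bce, bde, bdg, bfg, cei, cfh, cfi, deh, dgj, dij, egh, egj, eij, fgh

giving chain groups C_0 ≅ Z^10, C_1 ≅ Z^30, C_2 ≅ Z^20.

The boundary map ∂_1: C_1 → C_0 sends each edge [p,q] (with p < q) to q − p. For instance
  ∂bg = g − b.
The 10×30 boundary matrix has rank 9 and Smith normal form diag(1,1,1,1,1,1,1,1,1).

∂_2: C_2 → C_1 acts by ∂[p,q,r] = [q,r] − [p,r] + [p,q]. For instance
  ∂fgh = gh − fh + fg,
  ∂egj = gj − ej + eg.
The resulting 30×20 matrix has rank 20, and its Smith normal form has invariant factors (1,1,1,1,1,1,1,1,1,1,1,1,1,1,1,1,1,1,1,2).

Computing H_k = (kernel of ∂_k) / (image of ∂_{k+1}):

  H_0: rank C_0 − rank ∂_1 = 10 − 9 = 1, and the invariant factors of ∂_1 are all 1, so H_0 = Z.

H_0 = Z.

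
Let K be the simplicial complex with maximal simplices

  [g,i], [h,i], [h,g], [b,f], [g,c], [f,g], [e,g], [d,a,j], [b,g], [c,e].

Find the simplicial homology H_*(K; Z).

H_0 = Z^2,  H_1 = Z^3,  H_2 = 0.

K has 10 vertices, 12 edges, 1 triangle.
rank ∂_0 = 0, rank ∂_1 = 8 ⇒ b_0 = 10 − 0 − 8 = 2; all invariant factors of ∂_1 are 1 so no torsion. So H_0 = Z^2.
rank ∂_1 = 8, rank ∂_2 = 1 ⇒ b_1 = 12 − 8 − 1 = 3; all invariant factors of ∂_2 are 1 so no torsion. So H_1 = Z^3.
rank ∂_2 = 1, rank ∂_3 = 0 ⇒ b_2 = 1 − 1 − 0 = 0. So H_2 = 0.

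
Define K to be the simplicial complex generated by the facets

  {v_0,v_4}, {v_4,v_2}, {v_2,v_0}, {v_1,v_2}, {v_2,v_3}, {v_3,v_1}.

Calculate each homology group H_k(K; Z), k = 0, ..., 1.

H_0 ≅ Z,  H_1 ≅ Z^2.

Take the total order v_0 < v_1 < v_2 < v_3 < v_4 on the vertex set. Then K (dimension 1) consists of the simplices:

  0-simplices (5): [v_0], [v_1], [v_2], [v_3], [v_4]
  1-simplices (6): [v_0,v_2], [v_0,v_4], [v_1,v_2], [v_1,v_3], [v_2,v_3], [v_2,v_4]

so the chain groups are C_0 ≅ Z^5, C_1 ≅ Z^6.

Boundary ∂_1: C_1 → C_0 maps an edge to its endpoints' difference, ∂[p,q] = q − p. For instance
  ∂[v_2,v_4] = [v_4] − [v_2].
The resulting 5×6 matrix has rank 4, and its Smith normal form has invariant factors (1,1,1,1).

Computing H_k = (kernel of ∂_k) / (image of ∂_{k+1}):

  H_0: rank C_0 − rank ∂_1 = 5 − 4 = 1, and the invariant factors of ∂_1 are all 1, so H_0 = Z.
  H_1: rank ker ∂_1 − rank ∂_2 = (6 − 4) − 0 = 2, and there is no ∂_2, so H_1 = Z^2.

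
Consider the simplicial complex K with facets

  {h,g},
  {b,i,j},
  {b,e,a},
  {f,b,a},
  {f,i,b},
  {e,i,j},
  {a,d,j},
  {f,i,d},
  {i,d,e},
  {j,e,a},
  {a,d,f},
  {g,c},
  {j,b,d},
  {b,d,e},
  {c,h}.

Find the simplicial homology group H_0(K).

H_0 ≅ Z^2.

Take the total order a < b < c < d < e < f < g < h < i < j on the vertex set. Then K (dimension 2) consists of the simplices:

  0-simplices (10): a, b, c, d, e, f, g, h, i, j
  1-simplices (21): ab, ad, ae, af, aj, bd, be, bf, bi, bj, cg, ch, de, df, di, dj, ei, ej, fi, gh, ij
  2-simplices (12): abe, abf, adf, adj, aej, bde, bdj, bfi, bij, dei, dfi, eij

Hence C_0 ≅ Z^10, C_1 ≅ Z^21, C_2 ≅ Z^12.

Boundary ∂_1: C_1 → C_0 is given by ∂[p,q] = [q] − [p]. For instance
  ∂bi = i − b.
The resulting 10×21 matrix has rank 8, and its Smith normal form has invariant factors (1,1,1,1,1,1,1,1).

∂_2: C_2 → C_1 maps a triangle to the signed sum of its edges. For instance
  ∂bfi = fi − bi + bf,
  ∂dei = ei − di + de.
As a 21×12 matrix over Z this has rank 12, with invariant factors (1,1,1,1,1,1,1,1,1,1,1,2).

From H_k ≅ ker(∂_k) / im(∂_{k+1}) we obtain:

  H_0: rank C_0 − rank ∂_1 = 10 − 8 = 2, and the invariant factors of ∂_1 are all 1, so H_0 ≅ Z^2.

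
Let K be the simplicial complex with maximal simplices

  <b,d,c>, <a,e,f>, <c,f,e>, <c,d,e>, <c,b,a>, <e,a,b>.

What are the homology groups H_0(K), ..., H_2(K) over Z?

H_0 ≅ Z,  H_1 ≅ Z,  H_2 = 0.

Order the vertices as a < b < c < d < e < f. Listing each simplex with vertices in this order, K has dimension 2 with simplices:

  0-simplices (6): a, b, c, d, e, f
  1-simplices (12): ab, ac, ae, af, bc, bd, be, cd, ce, cf, de, ef
  2-simplices (6): abc, abe, aef, bcd, cde, cef

so the chain groups are C_0 ≅ Z^6, C_1 ≅ Z^12, C_2 ≅ Z^6.

The boundary map ∂_1: C_1 → C_0 is given by ∂[p,q] = [q] − [p]. For instance
  ∂ef = f − e.
The 6×12 boundary matrix has rank 5 and Smith normal form diag(1,1,1,1,1).

Boundary ∂_2: C_2 → C_1 acts by ∂[p,q,r] = [q,r] − [p,r] + [p,q]. For instance
  ∂cef = ef − cf + ce,
  ∂cde = de − ce + cd.
This gives a 12×6 integer matrix of rank 6; reducing to Smith normal form yields diagonal entries (1,1,1,1,1,1).

Reading off H_k = ker ∂_k / im ∂_{k+1}:

  H_0: rank C_0 − rank ∂_1 = 6 − 5 = 1, and the invariant factors of ∂_1 are all 1, so H_0 = Z.
  H_1: rank ker ∂_1 − rank ∂_2 = (12 − 5) − 6 = 1, and the invariant factors of ∂_2 are all 1, so H_1 = Z.
  H_2: rank ker ∂_2 − rank ∂_3 = (6 − 6) − 0 = 0, and there is no ∂_3, so H_2 = 0.

As a check, the Euler characteristic is 6 − 12 + 6 = 0, which agrees with 1 − 1 + 0 = 0.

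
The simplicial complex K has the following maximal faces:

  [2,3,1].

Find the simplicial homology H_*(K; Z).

H_0 = Z,  H_1 = 0,  H_2 = 0.

Fix the vertex order 1 < 2 < 3 and write every simplex with vertices in increasing order. Then dim K = 2 and the simplices of K are:

  0-simplices (3): [1], [2], [3]
  1-simplices (3): [1,2], [1,3], [2,3]
  2-simplices (1): [1,2,3]

Hence C_0 ≅ Z^3, C_1 ≅ Z^3, C_2 ≅ Z^1.

∂_1: C_1 → C_0 maps an edge to its endpoints' difference, ∂[p,q] = q − p.
This gives a 3×3 integer matrix of rank 2; reducing to Smith normal form yields diagonal entries (1,1).

∂_2: C_2 → C_1 acts by ∂[p,q,r] = [q,r] − [p,r] + [p,q]. For instance
  ∂[1,2,3] = [2,3] − [1,3] + [1,2].
The resulting 3×1 matrix has rank 1, and its Smith normal form has invariant factors (1).

Now H_k = ker ∂_k / im ∂_{k+1}, so:

  H_0: rank C_0 − rank ∂_1 = 3 − 2 = 1, and the invariant factors of ∂_1 are all 1, so H_0 ≅ Z.
  H_1: rank ker ∂_1 − rank ∂_2 = (3 − 2) − 1 = 0, and the invariant factors of ∂_2 are all 1, so H_1 ≅ 0.
  H_2: rank ker ∂_2 − rank ∂_3 = (1 − 1) − 0 = 0, and there is no ∂_3, so H_2 ≅ 0.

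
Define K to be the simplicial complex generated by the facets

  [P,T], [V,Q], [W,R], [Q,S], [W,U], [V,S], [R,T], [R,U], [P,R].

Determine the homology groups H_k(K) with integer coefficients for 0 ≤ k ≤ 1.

H_0 = Z^2,  H_1 = Z^3.

Order the vertices as P < Q < R < S < T < U < V < W. Listing each simplex with vertices in this order, K has dimension 1 with simplices:

  0-simplices (8): P, Q, R, S, T, U, V, W
  1-simplices (9): PR, PT, QS, QV, RT, RU, RW, SV, UW

Hence C_0 ≅ Z^8, C_1 ≅ Z^9.

The boundary map ∂_1: C_1 → C_0 maps an edge to its endpoints' difference, ∂[p,q] = q − p. For instance
  ∂PT = T − P.
The 8×9 boundary matrix has rank 6 and Smith normal form diag(1,1,1,1,1,1).

From H_k ≅ ker(∂_k) / im(∂_{k+1}) we obtain:

  H_0: rank C_0 − rank ∂_1 = 8 − 6 = 2, and the invariant factors of ∂_1 are all 1, so H_0 = Z^2.
  H_1: rank ker ∂_1 − rank ∂_2 = (9 − 6) − 0 = 3, and there is no ∂_2, so H_1 = Z^3.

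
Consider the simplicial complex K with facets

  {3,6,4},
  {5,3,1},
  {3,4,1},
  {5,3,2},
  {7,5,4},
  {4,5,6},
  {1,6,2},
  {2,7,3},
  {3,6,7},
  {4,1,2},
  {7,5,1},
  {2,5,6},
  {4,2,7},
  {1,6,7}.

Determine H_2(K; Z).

H_2 = Z.

We work with the vertex ordering 1 < 2 < 3 < 4 < 5 < 6 < 7. The simplices of K, each written with vertices in increasing order, are:

  0-simplices (7): [1], [2], [3], [4], [5], [6], [7]
  1-simplices (21): [1,2], [1,3], [1,4], [1,5], [1,6], [1,7], [2,3], [2,4], [2,5], [2,6], [2,7], [3,4], [3,5], [3,6], [3,7], [4,5], [4,6], [4,7], [5,6], [5,7], [6,7]
  2-simplices (14): [1,2,4], [1,2,6], [1,3,4], [1,3,5], [1,5,7], [1,6,7], [2,3,5], [2,3,7], [2,4,7], [2,5,6], [3,4,6], [3,6,7], [4,5,6], [4,5,7]

giving chain groups C_0 ≅ Z^7, C_1 ≅ Z^21, C_2 ≅ Z^14.

∂_1: C_1 → C_0 is given by ∂[p,q] = [q] − [p]. For instance
  ∂[1,5] = [5] − [1].
This gives a 7×21 integer matrix of rank 6; reducing to Smith normal form yields diagonal entries (1,1,1,1,1,1).

∂_2: C_2 → C_1 sends each 2-simplex [p,q,r] to [q,r] − [p,r] + [p,q]. For instance
  ∂[3,4,6] = [4,6] − [3,6] + [3,4],
  ∂[2,4,7] = [4,7] − [2,7] + [2,4].
The resulting 21×14 matrix has rank 13, and its Smith normal form has invariant factors (1,1,1,1,1,1,1,1,1,1,1,1,1).

Reading off H_k = ker ∂_k / im ∂_{k+1}:

  H_2: rank ker ∂_2 − rank ∂_3 = (14 − 13) − 0 = 1, and there is no ∂_3, so H_2 = Z.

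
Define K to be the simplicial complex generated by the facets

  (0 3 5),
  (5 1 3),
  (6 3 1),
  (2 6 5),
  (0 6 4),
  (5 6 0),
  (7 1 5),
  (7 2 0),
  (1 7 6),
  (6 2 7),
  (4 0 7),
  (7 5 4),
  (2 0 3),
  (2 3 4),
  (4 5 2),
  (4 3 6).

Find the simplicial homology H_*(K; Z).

Order the vertices as 0 < 1 < 2 < 3 < 4 < 5 < 6 < 7. Listing each simplex with vertices in this order, K has dimension 2 with simplices:

  0-simplices (8): [0], [1], [2], [3], [4], [5], [6], [7]
  1-simplices (24): (24 of them)
  2-simplices (16): [0,2,3], [0,2,7], [0,3,5], [0,4,6], [0,4,7], [0,5,6], [1,3,5], [1,3,6], [1,5,7], [1,6,7], [2,3,4], [2,4,5], [2,5,6], [2,6,7], [3,4,6], [4,5,7]

Hence C_0 ≅ Z^8, C_1 ≅ Z^24, C_2 ≅ Z^16.

Boundary ∂_1: C_1 → C_0 maps an edge to its endpoints' difference, ∂[p,q] = q − p. For instance
  ∂[1,3] = [3] − [1].
The 8×24 boundary matrix has rank 7 and Smith normal form diag(1,1,1,1,1,1,1).

The boundary map ∂_2: C_2 → C_1 sends each 2-simplex [p,q,r] to [q,r] − [p,r] + [p,q]. For instance
  ∂[2,6,7] = [6,7] − [2,7] + [2,6],
  ∂[3,4,6] = [4,6] − [3,6] + [3,4].
The resulting 24×16 matrix has rank 15, and its Smith normal form has invariant factors (1,1,1,1,1,1,1,1,1,1,1,1,1,1,1).

Now H_k = ker ∂_k / im ∂_{k+1}, so:

  H_0: rank C_0 − rank ∂_1 = 8 − 7 = 1, and the invariant factors of ∂_1 are all 1, so H_0 ≅ Z.
  H_1: rank ker ∂_1 − rank ∂_2 = (24 − 7) − 15 = 2, and the invariant factors of ∂_2 are all 1, so H_1 ≅ Z^2.
  H_2: rank ker ∂_2 − rank ∂_3 = (16 − 15) − 0 = 1, and there is no ∂_3, so H_2 ≅ Z.

H_0 ≅ Z,  H_1 ≅ Z^2,  H_2 ≅ Z.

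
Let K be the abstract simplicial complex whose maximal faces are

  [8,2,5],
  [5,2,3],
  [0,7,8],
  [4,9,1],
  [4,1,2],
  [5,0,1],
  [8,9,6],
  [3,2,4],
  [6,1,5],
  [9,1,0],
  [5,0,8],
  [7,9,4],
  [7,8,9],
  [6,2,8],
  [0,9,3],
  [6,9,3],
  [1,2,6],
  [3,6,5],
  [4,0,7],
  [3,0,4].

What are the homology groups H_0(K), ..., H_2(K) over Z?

Take the total order 0 < 1 < 2 < 3 < 4 < 5 < 6 < 7 < 8 < 9 on the vertex set. Then K (dimension 2) consists of the simplices:

  0-simplices (10): [0], [1], [2], [3], [4], [5], [6], [7], [8], [9]
  1-simplices (30): (30 of them)
  2-simplices (20): (20 of them)

Hence C_0 ≅ Z^10, C_1 ≅ Z^30, C_2 ≅ Z^20.

∂_1: C_1 → C_0 sends each edge [p,q] (with p < q) to q − p.
As a 10×30 matrix over Z this has rank 9, with invariant factors (1,1,1,1,1,1,1,1,1).

Boundary ∂_2: C_2 → C_1 acts by ∂[p,q,r] = [q,r] − [p,r] + [p,q]. For instance
  ∂[2,5,8] = [5,8] − [2,8] + [2,5],
  ∂[1,5,6] = [5,6] − [1,6] + [1,5].
The resulting 30×20 matrix has rank 20, and its Smith normal form has invariant factors (1,1,1,1,1,1,1,1,1,1,1,1,1,1,1,1,1,1,1,2).

From H_k ≅ ker(∂_k) / im(∂_{k+1}) we obtain:

  H_0: rank C_0 − rank ∂_1 = 10 − 9 = 1, and the invariant factors of ∂_1 are all 1, so H_0 ≅ Z.
  H_1: rank ker ∂_1 − rank ∂_2 = (30 − 9) − 20 = 1, and ∂_2 has invariant factor 2 > 1, so H_1 ≅ Z ⊕ Z/2Z.
  H_2: rank ker ∂_2 − rank ∂_3 = (20 − 20) − 0 = 0, and there is no ∂_3, so H_2 ≅ 0.

(K is a triangulation of the Klein bottle.)

H_0 ≅ Z,  H_1 ≅ Z ⊕ Z/2Z,  H_2 = 0.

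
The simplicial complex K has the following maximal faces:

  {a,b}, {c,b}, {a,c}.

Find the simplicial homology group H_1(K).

We work with the vertex ordering a < b < c. The simplices of K, each written with vertices in increasing order, are:

  0-simplices (3): a, b, c
  1-simplices (3): ab, ac, bc

Hence C_0 ≅ Z^3, C_1 ≅ Z^3.

The boundary map ∂_1: C_1 → C_0 sends each edge [p,q] (with p < q) to q − p. For instance
  ∂ab = b − a.
The resulting 3×3 matrix has rank 2, and its Smith normal form has invariant factors (1,1).

From H_k ≅ ker(∂_k) / im(∂_{k+1}) we obtain:

  H_1: rank ker ∂_1 − rank ∂_2 = (3 − 2) − 0 = 1, and there is no ∂_2, so H_1 ≅ Z.

H_1 ≅ Z.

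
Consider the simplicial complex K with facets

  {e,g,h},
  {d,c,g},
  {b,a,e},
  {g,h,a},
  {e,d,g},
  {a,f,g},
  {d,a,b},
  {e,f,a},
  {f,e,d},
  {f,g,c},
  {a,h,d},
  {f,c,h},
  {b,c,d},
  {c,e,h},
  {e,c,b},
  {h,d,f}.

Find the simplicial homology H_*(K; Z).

H_0 = Z,  H_1 = Z^2,  H_2 = Z.

Take the total order a < b < c < d < e < f < g < h on the vertex set. Then K (dimension 2) consists of the simplices:

  0-simplices (8): a, b, c, d, e, f, g, h
  1-simplices (24): ab, ad, ae, af, ag, ah, bc, bd, be, cd, ce, cf, cg, ch, de, df, dg, dh, ef, eg, eh, fg, fh, gh
  2-simplices (16): abd, abe, adh, aef, afg, agh, bcd, bce, cdg, ceh, cfg, cfh, def, deg, dfh, egh

so the chain groups are C_0 ≅ Z^8, C_1 ≅ Z^24, C_2 ≅ Z^16.

∂_1: C_1 → C_0 is given by ∂[p,q] = [q] − [p]. For instance
  ∂ch = h − c.
As a 8×24 matrix over Z this has rank 7, with invariant factors (1,1,1,1,1,1,1).

The boundary map ∂_2: C_2 → C_1 maps a triangle to the signed sum of its edges. For instance
  ∂abe = be − ae + ab,
  ∂cdg = dg − cg + cd.
The 24×16 boundary matrix has rank 15 and Smith normal form diag(1,1,1,1,1,1,1,1,1,1,1,1,1,1,1).

From H_k ≅ ker(∂_k) / im(∂_{k+1}) we obtain:

  H_0: rank C_0 − rank ∂_1 = 8 − 7 = 1, and the invariant factors of ∂_1 are all 1, so H_0 ≅ Z.
  H_1: rank ker ∂_1 − rank ∂_2 = (24 − 7) − 15 = 2, and the invariant factors of ∂_2 are all 1, so H_1 ≅ Z^2.
  H_2: rank ker ∂_2 − rank ∂_3 = (16 − 15) − 0 = 1, and there is no ∂_3, so H_2 ≅ Z.

As a check, the Euler characteristic is 8 − 24 + 16 = 0, which agrees with 1 − 2 + 1 = 0.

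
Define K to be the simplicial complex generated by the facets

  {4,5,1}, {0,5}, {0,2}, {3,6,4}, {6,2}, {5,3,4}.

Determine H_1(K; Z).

Order the vertices as 0 < 1 < 2 < 3 < 4 < 5 < 6. Listing each simplex with vertices in this order, K has dimension 2 with simplices:

  0-simplices (7): [0], [1], [2], [3], [4], [5], [6]
  1-simplices (10): [0,2], [0,5], [1,4], [1,5], [2,6], [3,4], [3,5], [3,6], [4,5], [4,6]
  2-simplices (3): [1,4,5], [3,4,5], [3,4,6]

Hence C_0 ≅ Z^7, C_1 ≅ Z^10, C_2 ≅ Z^3.

The boundary map ∂_1: C_1 → C_0 maps an edge to its endpoints' difference, ∂[p,q] = q − p.
As a 7×10 matrix over Z this has rank 6, with invariant factors (1,1,1,1,1,1).

The boundary map ∂_2: C_2 → C_1 maps a triangle to the signed sum of its edges. For instance
  ∂[3,4,6] = [4,6] − [3,6] + [3,4],
  ∂[3,4,5] = [4,5] − [3,5] + [3,4].
This gives a 10×3 integer matrix of rank 3; reducing to Smith normal form yields diagonal entries (1,1,1).

Computing H_k = (kernel of ∂_k) / (image of ∂_{k+1}):

  H_1: rank ker ∂_1 − rank ∂_2 = (10 − 6) − 3 = 1, and the invariant factors of ∂_2 are all 1, so H_1 = Z.

H_1 = Z.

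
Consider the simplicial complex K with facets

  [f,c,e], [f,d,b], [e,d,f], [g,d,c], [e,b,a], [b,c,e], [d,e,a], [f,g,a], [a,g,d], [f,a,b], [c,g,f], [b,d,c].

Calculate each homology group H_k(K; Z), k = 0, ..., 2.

H_0 ≅ Z,  H_1 ≅ Z/2,  H_2 = 0.

Fix the vertex order a < b < c < d < e < f < g and write every simplex with vertices in increasing order. Then dim K = 2 and the simplices of K are:

  0-simplices (7): a, b, c, d, e, f, g
  1-simplices (18): ab, ad, ae, af, ag, bc, bd, be, bf, cd, ce, cf, cg, de, df, dg, ef, fg
  2-simplices (12): abe, abf, ade, adg, afg, bcd, bce, bdf, cdg, cef, cfg, def

Hence C_0 ≅ Z^7, C_1 ≅ Z^18, C_2 ≅ Z^12.

∂_1: C_1 → C_0 sends each edge [p,q] (with p < q) to q − p. For instance
  ∂ce = e − c.
The 7×18 boundary matrix has rank 6 and Smith normal form diag(1,1,1,1,1,1).

∂_2: C_2 → C_1 sends each 2-simplex [p,q,r] to [q,r] − [p,r] + [p,q]. For instance
  ∂cef = ef − cf + ce,
  ∂adg = dg − ag + ad.
This gives a 18×12 integer matrix of rank 12; reducing to Smith normal form yields diagonal entries (1,1,1,1,1,1,1,1,1,1,1,2).

Computing H_k = (kernel of ∂_k) / (image of ∂_{k+1}):

  H_0: rank C_0 − rank ∂_1 = 7 − 6 = 1, and the invariant factors of ∂_1 are all 1, so H_0 = Z.
  H_1: rank ker ∂_1 − rank ∂_2 = (18 − 6) − 12 = 0, and ∂_2 has invariant factor 2 > 1, so H_1 = Z/2.
  H_2: rank ker ∂_2 − rank ∂_3 = (12 − 12) − 0 = 0, and there is no ∂_3, so H_2 = 0.

(K is a triangulation of the real projective plane RP^2.)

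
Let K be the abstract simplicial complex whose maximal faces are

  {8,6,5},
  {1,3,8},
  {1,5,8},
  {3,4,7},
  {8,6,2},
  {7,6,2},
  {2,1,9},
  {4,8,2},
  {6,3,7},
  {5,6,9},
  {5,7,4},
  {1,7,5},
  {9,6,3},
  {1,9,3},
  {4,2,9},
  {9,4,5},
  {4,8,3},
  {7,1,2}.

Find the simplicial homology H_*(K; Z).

We work with the vertex ordering 1 < 2 < 3 < 4 < 5 < 6 < 7 < 8 < 9. The simplices of K, each written with vertices in increasing order, are:

  0-simplices (9): [1], [2], [3], [4], [5], [6], [7], [8], [9]
  1-simplices (27): (27 of them)
  2-simplices (18): [1,2,7], [1,2,9], [1,3,8], [1,3,9], [1,5,7], [1,5,8], [2,4,8], [2,4,9], [2,6,7], [2,6,8], [3,4,7], [3,4,8], [3,6,7], [3,6,9], [4,5,7], [4,5,9], [5,6,8], [5,6,9]

Hence C_0 ≅ Z^9, C_1 ≅ Z^27, C_2 ≅ Z^18.

∂_1: C_1 → C_0 sends each edge [p,q] (with p < q) to q − p.
This gives a 9×27 integer matrix of rank 8; reducing to Smith normal form yields diagonal entries (1,1,1,1,1,1,1,1).

∂_2: C_2 → C_1 acts by ∂[p,q,r] = [q,r] − [p,r] + [p,q]. For instance
  ∂[2,4,9] = [4,9] − [2,9] + [2,4],
  ∂[1,2,7] = [2,7] − [1,7] + [1,2].
The 27×18 boundary matrix has rank 17 and Smith normal form diag(1,1,1,1,1,1,1,1,1,1,1,1,1,1,1,1,1).

Now H_k = ker ∂_k / im ∂_{k+1}, so:

  H_0: rank C_0 − rank ∂_1 = 9 − 8 = 1, and the invariant factors of ∂_1 are all 1, so H_0 ≅ Z.
  H_1: rank ker ∂_1 − rank ∂_2 = (27 − 8) − 17 = 2, and the invariant factors of ∂_2 are all 1, so H_1 ≅ Z^2.
  H_2: rank ker ∂_2 − rank ∂_3 = (18 − 17) − 0 = 1, and there is no ∂_3, so H_2 ≅ Z.

As a check, the Euler characteristic is 9 − 27 + 18 = 0, which agrees with 1 − 2 + 1 = 0.

H_0 = Z,  H_1 = Z^2,  H_2 = Z.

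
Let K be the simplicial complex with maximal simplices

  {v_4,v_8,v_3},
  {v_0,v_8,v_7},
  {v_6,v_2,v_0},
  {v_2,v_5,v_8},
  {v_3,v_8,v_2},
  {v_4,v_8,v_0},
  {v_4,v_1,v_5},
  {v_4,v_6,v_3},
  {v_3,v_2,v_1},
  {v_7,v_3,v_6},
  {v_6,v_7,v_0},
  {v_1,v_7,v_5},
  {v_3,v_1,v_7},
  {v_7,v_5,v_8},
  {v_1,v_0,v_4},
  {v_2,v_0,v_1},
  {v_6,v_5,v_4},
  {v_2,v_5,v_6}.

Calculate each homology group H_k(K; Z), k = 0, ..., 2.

H_0 ≅ Z,  H_1 ≅ Z^2,  H_2 ≅ Z.

Fix the vertex order v_0 < v_1 < v_2 < v_3 < v_4 < v_5 < v_6 < v_7 < v_8 and write every simplex with vertices in increasing order. Then dim K = 2 and the simplices of K are:

  0-simplices (9): [v_0], [v_1], [v_2], [v_3], [v_4], [v_5], [v_6], [v_7], [v_8]
  1-simplices (27): (27 of them)
  2-simplices (18): (18 of them)

giving chain groups C_0 ≅ Z^9, C_1 ≅ Z^27, C_2 ≅ Z^18.

Boundary ∂_1: C_1 → C_0 sends each edge [p,q] (with p < q) to q − p.
As a 9×27 matrix over Z this has rank 8, with invariant factors (1,1,1,1,1,1,1,1).

Boundary ∂_2: C_2 → C_1 maps a triangle to the signed sum of its edges. For instance
  ∂[v_0,v_1,v_2] = [v_1,v_2] − [v_0,v_2] + [v_0,v_1],
  ∂[v_5,v_7,v_8] = [v_7,v_8] − [v_5,v_8] + [v_5,v_7].
This gives a 27×18 integer matrix of rank 17; reducing to Smith normal form yields diagonal entries (1,1,1,1,1,1,1,1,1,1,1,1,1,1,1,1,1).

Reading off H_k = ker ∂_k / im ∂_{k+1}:

  H_0: rank C_0 − rank ∂_1 = 9 − 8 = 1, and the invariant factors of ∂_1 are all 1, so H_0 = Z.
  H_1: rank ker ∂_1 − rank ∂_2 = (27 − 8) − 17 = 2, and the invariant factors of ∂_2 are all 1, so H_1 = Z^2.
  H_2: rank ker ∂_2 − rank ∂_3 = (18 − 17) − 0 = 1, and there is no ∂_3, so H_2 = Z.

As a check, the Euler characteristic is 9 − 27 + 18 = 0, which agrees with 1 − 2 + 1 = 0.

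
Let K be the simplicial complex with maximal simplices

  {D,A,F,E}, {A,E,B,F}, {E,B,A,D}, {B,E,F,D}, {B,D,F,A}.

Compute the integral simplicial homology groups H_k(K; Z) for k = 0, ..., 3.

H_0 = Z,  H_1 = 0,  H_2 = 0,  H_3 = Z.

Fix the vertex order A < B < D < E < F and write every simplex with vertices in increasing order. Then dim K = 3 and the simplices of K are:

  0-simplices (5): A, B, D, E, F
  1-simplices (10): AB, AD, AE, AF, BD, BE, BF, DE, DF, EF
  2-simplices (10): ABD, ABE, ABF, ADE, ADF, AEF, BDE, BDF, BEF, DEF
  3-simplices (5): ABDE, ABDF, ABEF, ADEF, BDEF

giving chain groups C_0 ≅ Z^5, C_1 ≅ Z^10, C_2 ≅ Z^10, C_3 ≅ Z^5.

Boundary ∂_1: C_1 → C_0 sends each edge [p,q] (with p < q) to q − p. For instance
  ∂AE = E − A.
The resulting 5×10 matrix has rank 4, and its Smith normal form has invariant factors (1,1,1,1).

The boundary map ∂_2: C_2 → C_1 acts by ∂[p,q,r] = [q,r] − [p,r] + [p,q]. For instance
  ∂AEF = EF − AF + AE,
  ∂BDF = DF − BF + BD.
The 10×10 boundary matrix has rank 6 and Smith normal form diag(1,1,1,1,1,1).

∂_3: C_3 → C_2 sends each 3-simplex σ to the alternating sum Σ_i (−1)^i (σ with its i-th vertex removed). For instance
  ∂ABEF = BEF − AEF + ABF − ABE,
  ∂BDEF = DEF − BEF + BDF − BDE.
The resulting 10×5 matrix has rank 4, and its Smith normal form has invariant factors (1,1,1,1).

Now H_k = ker ∂_k / im ∂_{k+1}, so:

  H_0: rank C_0 − rank ∂_1 = 5 − 4 = 1, and the invariant factors of ∂_1 are all 1, so H_0 ≅ Z.
  H_1: rank ker ∂_1 − rank ∂_2 = (10 − 4) − 6 = 0, and the invariant factors of ∂_2 are all 1, so H_1 ≅ 0.
  H_2: rank ker ∂_2 − rank ∂_3 = (10 − 6) − 4 = 0, and the invariant factors of ∂_3 are all 1, so H_2 ≅ 0.
  H_3: rank ker ∂_3 − rank ∂_4 = (5 − 4) − 0 = 1, and there is no ∂_4, so H_3 ≅ Z.

(K is a triangulation of the 3-sphere S^3.)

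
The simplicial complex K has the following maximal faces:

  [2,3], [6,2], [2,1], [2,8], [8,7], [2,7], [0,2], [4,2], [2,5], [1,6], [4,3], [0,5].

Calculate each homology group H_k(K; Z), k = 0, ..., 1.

Take the total order 0 < 1 < 2 < 3 < 4 < 5 < 6 < 7 < 8 on the vertex set. Then K (dimension 1) consists of the simplices:

  0-simplices (9): [0], [1], [2], [3], [4], [5], [6], [7], [8]
  1-simplices (12): [0,2], [0,5], [1,2], [1,6], [2,3], [2,4], [2,5], [2,6], [2,7], [2,8], [3,4], [7,8]

Hence C_0 ≅ Z^9, C_1 ≅ Z^12.

∂_1: C_1 → C_0 sends each edge [p,q] (with p < q) to q − p.
The resulting 9×12 matrix has rank 8, and its Smith normal form has invariant factors (1,1,1,1,1,1,1,1).

Now H_k = ker ∂_k / im ∂_{k+1}, so:

  H_0: rank C_0 − rank ∂_1 = 9 − 8 = 1, and the invariant factors of ∂_1 are all 1, so H_0 = Z.
  H_1: rank ker ∂_1 − rank ∂_2 = (12 − 8) − 0 = 4, and there is no ∂_2, so H_1 = Z^4.

As a check, the Euler characteristic is 9 − 12 = -3, which agrees with 1 − 4 = -3.
(K is a triangulation of a wedge of 4 circles.)

H_0 = Z,  H_1 = Z^4.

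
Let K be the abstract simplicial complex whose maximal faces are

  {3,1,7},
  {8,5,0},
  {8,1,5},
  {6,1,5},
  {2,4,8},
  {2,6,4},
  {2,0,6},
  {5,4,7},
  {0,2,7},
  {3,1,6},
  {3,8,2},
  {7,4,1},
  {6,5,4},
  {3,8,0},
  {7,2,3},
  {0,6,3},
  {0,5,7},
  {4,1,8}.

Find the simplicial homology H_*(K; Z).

Fix the vertex order 0 < 1 < 2 < 3 < 4 < 5 < 6 < 7 < 8 and write every simplex with vertices in increasing order. Then dim K = 2 and the simplices of K are:

  0-simplices (9): [0], [1], [2], [3], [4], [5], [6], [7], [8]
  1-simplices (27): (27 of them)
  2-simplices (18): [0,2,6], [0,2,7], [0,3,6], [0,3,8], [0,5,7], [0,5,8], [1,3,6], [1,3,7], [1,4,7], [1,4,8], [1,5,6], [1,5,8], [2,3,7], [2,3,8], [2,4,6], [2,4,8], [4,5,6], [4,5,7]

Hence C_0 ≅ Z^9, C_1 ≅ Z^27, C_2 ≅ Z^18.

The boundary map ∂_1: C_1 → C_0 maps an edge to its endpoints' difference, ∂[p,q] = q − p. For instance
  ∂[2,3] = [3] − [2].
The 9×27 boundary matrix has rank 8 and Smith normal form diag(1,1,1,1,1,1,1,1).

The boundary map ∂_2: C_2 → C_1 maps a triangle to the signed sum of its edges. For instance
  ∂[2,3,7] = [3,7] − [2,7] + [2,3],
  ∂[0,2,6] = [2,6] − [0,6] + [0,2].
The resulting 27×18 matrix has rank 18, and its Smith normal form has invariant factors (1,1,1,1,1,1,1,1,1,1,1,1,1,1,1,1,1,2).

Reading off H_k = ker ∂_k / im ∂_{k+1}:

  H_0: rank C_0 − rank ∂_1 = 9 − 8 = 1, and the invariant factors of ∂_1 are all 1, so H_0 ≅ Z.
  H_1: rank ker ∂_1 − rank ∂_2 = (27 − 8) − 18 = 1, and ∂_2 has invariant factor 2 > 1, so H_1 ≅ Z ⊕ Z/2Z.
  H_2: rank ker ∂_2 − rank ∂_3 = (18 − 18) − 0 = 0, and there is no ∂_3, so H_2 ≅ 0.

(K is a triangulation of the Klein bottle.)

H_0 ≅ Z,  H_1 ≅ Z ⊕ Z/2Z,  H_2 = 0.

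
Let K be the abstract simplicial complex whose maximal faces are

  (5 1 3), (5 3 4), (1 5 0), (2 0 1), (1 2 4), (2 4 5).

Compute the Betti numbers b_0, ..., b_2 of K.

b_0 = 1, b_1 = 1, b_2 = 0.

Order the vertices as 0 < 1 < 2 < 3 < 4 < 5. Listing each simplex with vertices in this order, K has dimension 2 with simplices:

  0-simplices (6): [0], [1], [2], [3], [4], [5]
  1-simplices (12): [0,1], [0,2], [0,5], [1,2], [1,3], [1,4], [1,5], [2,4], [2,5], [3,4], [3,5], [4,5]
  2-simplices (6): [0,1,2], [0,1,5], [1,2,4], [1,3,5], [2,4,5], [3,4,5]

giving chain groups C_0 ≅ Z^6, C_1 ≅ Z^12, C_2 ≅ Z^6.

∂_1: C_1 → C_0 maps an edge to its endpoints' difference, ∂[p,q] = q − p. For instance
  ∂[4,5] = [5] − [4].
The 6×12 boundary matrix has rank 5 and Smith normal form diag(1,1,1,1,1).

∂_2: C_2 → C_1 sends each 2-simplex [p,q,r] to [q,r] − [p,r] + [p,q]. For instance
  ∂[1,3,5] = [3,5] − [1,5] + [1,3],
  ∂[2,4,5] = [4,5] − [2,5] + [2,4].
This gives a 12×6 integer matrix of rank 6; reducing to Smith normal form yields diagonal entries (1,1,1,1,1,1).

From H_k ≅ ker(∂_k) / im(∂_{k+1}) we obtain:

  H_0: rank C_0 − rank ∂_1 = 6 − 5 = 1, and the invariant factors of ∂_1 are all 1, so H_0 = Z.
  H_1: rank ker ∂_1 − rank ∂_2 = (12 − 5) − 6 = 1, and the invariant factors of ∂_2 are all 1, so H_1 = Z.
  H_2: rank ker ∂_2 − rank ∂_3 = (6 − 6) − 0 = 0, and there is no ∂_3, so H_2 = 0.

(K is a triangulation of the cylinder S^1 x I.)

Hence the Betti numbers are b_0 = 1, b_1 = 1, b_2 = 0.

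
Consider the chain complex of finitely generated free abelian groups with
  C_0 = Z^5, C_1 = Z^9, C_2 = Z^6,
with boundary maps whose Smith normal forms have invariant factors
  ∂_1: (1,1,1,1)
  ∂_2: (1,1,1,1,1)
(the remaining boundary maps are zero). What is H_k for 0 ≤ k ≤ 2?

H_0: b_0 = 5 − 0 − 4 = 1; torsion from ∂_1 factors > 1: none. So H_0 ≅ Z.
H_1: b_1 = 9 − 4 − 5 = 0; torsion from ∂_2 factors > 1: none. So H_1 ≅ 0.
H_2: b_2 = 6 − 5 − 0 = 1; torsion from ∂_3 factors > 1: none. So H_2 ≅ Z.

H_0 ≅ Z,  H_1 = 0,  H_2 ≅ Z.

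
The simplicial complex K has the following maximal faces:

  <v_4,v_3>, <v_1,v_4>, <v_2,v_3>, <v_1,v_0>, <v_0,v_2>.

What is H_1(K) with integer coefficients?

H_1 = Z.

K has 5 vertices, 5 edges.
rank ∂_1 = 4, rank ∂_2 = 0 ⇒ b_1 = 5 − 4 − 0 = 1. So H_1 = Z.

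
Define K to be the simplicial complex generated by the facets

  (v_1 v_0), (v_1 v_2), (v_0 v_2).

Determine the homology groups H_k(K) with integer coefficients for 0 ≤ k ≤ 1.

H_0 ≅ Z,  H_1 ≅ Z.

Take the total order v_0 < v_1 < v_2 on the vertex set. Then K (dimension 1) consists of the simplices:

  0-simplices (3): [v_0], [v_1], [v_2]
  1-simplices (3): [v_0,v_1], [v_0,v_2], [v_1,v_2]

giving chain groups C_0 ≅ Z^3, C_1 ≅ Z^3.

∂_1: C_1 → C_0 is given by ∂[p,q] = [q] − [p]. For instance
  ∂[v_0,v_2] = [v_2] − [v_0].
The 3×3 boundary matrix has rank 2 and Smith normal form diag(1,1).

From H_k ≅ ker(∂_k) / im(∂_{k+1}) we obtain:

  H_0: rank C_0 − rank ∂_1 = 3 − 2 = 1, and the invariant factors of ∂_1 are all 1, so H_0 = Z.
  H_1: rank ker ∂_1 − rank ∂_2 = (3 − 2) − 0 = 1, and there is no ∂_2, so H_1 = Z.

As a check, the Euler characteristic is 3 − 3 = 0, which agrees with 1 − 1 = 0.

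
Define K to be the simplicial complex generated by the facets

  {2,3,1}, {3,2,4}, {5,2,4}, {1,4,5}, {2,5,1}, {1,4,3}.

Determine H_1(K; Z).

Take the total order 1 < 2 < 3 < 4 < 5 on the vertex set. Then K (dimension 2) consists of the simplices:

  0-simplices (5): [1], [2], [3], [4], [5]
  1-simplices (9): [1,2], [1,3], [1,4], [1,5], [2,3], [2,4], [2,5], [3,4], [4,5]
  2-simplices (6): [1,2,3], [1,2,5], [1,3,4], [1,4,5], [2,3,4], [2,4,5]

Hence C_0 ≅ Z^5, C_1 ≅ Z^9, C_2 ≅ Z^6.

∂_1: C_1 → C_0 sends each edge [p,q] (with p < q) to q − p. For instance
  ∂[4,5] = [5] − [4].
The resulting 5×9 matrix has rank 4, and its Smith normal form has invariant factors (1,1,1,1).

∂_2: C_2 → C_1 sends each 2-simplex [p,q,r] to [q,r] − [p,r] + [p,q]. For instance
  ∂[1,2,5] = [2,5] − [1,5] + [1,2],
  ∂[1,4,5] = [4,5] − [1,5] + [1,4].
The 9×6 boundary matrix has rank 5 and Smith normal form diag(1,1,1,1,1).

Now H_k = ker ∂_k / im ∂_{k+1}, so:

  H_1: rank ker ∂_1 − rank ∂_2 = (9 − 4) − 5 = 0, and the invariant factors of ∂_2 are all 1, so H_1 ≅ 0.

H_1 = 0.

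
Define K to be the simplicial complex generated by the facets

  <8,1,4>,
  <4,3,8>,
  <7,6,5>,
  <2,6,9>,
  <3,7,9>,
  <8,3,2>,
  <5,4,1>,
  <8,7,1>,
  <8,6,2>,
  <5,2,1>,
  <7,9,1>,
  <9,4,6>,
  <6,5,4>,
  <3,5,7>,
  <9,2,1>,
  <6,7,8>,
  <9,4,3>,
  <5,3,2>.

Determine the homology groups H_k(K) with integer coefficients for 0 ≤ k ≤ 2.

H_0 ≅ Z,  H_1 ≅ Z^2,  H_2 ≅ Z.

We work with the vertex ordering 1 < 2 < 3 < 4 < 5 < 6 < 7 < 8 < 9. The simplices of K, each written with vertices in increasing order, are:

  0-simplices (9): [1], [2], [3], [4], [5], [6], [7], [8], [9]
  1-simplices (27): (27 of them)
  2-simplices (18): [1,2,5], [1,2,9], [1,4,5], [1,4,8], [1,7,8], [1,7,9], [2,3,5], [2,3,8], [2,6,8], [2,6,9], [3,4,8], [3,4,9], [3,5,7], [3,7,9], [4,5,6], [4,6,9], [5,6,7], [6,7,8]

so the chain groups are C_0 ≅ Z^9, C_1 ≅ Z^27, C_2 ≅ Z^18.

∂_1: C_1 → C_0 sends each edge [p,q] (with p < q) to q − p. For instance
  ∂[2,9] = [9] − [2].
The resulting 9×27 matrix has rank 8, and its Smith normal form has invariant factors (1,1,1,1,1,1,1,1).

The boundary map ∂_2: C_2 → C_1 acts by ∂[p,q,r] = [q,r] − [p,r] + [p,q]. For instance
  ∂[1,4,8] = [4,8] − [1,8] + [1,4],
  ∂[1,2,9] = [2,9] − [1,9] + [1,2].
The 27×18 boundary matrix has rank 17 and Smith normal form diag(1,1,1,1,1,1,1,1,1,1,1,1,1,1,1,1,1).

Computing H_k = (kernel of ∂_k) / (image of ∂_{k+1}):

  H_0: rank C_0 − rank ∂_1 = 9 − 8 = 1, and the invariant factors of ∂_1 are all 1, so H_0 = Z.
  H_1: rank ker ∂_1 − rank ∂_2 = (27 − 8) − 17 = 2, and the invariant factors of ∂_2 are all 1, so H_1 = Z^2.
  H_2: rank ker ∂_2 − rank ∂_3 = (18 − 17) − 0 = 1, and there is no ∂_3, so H_2 = Z.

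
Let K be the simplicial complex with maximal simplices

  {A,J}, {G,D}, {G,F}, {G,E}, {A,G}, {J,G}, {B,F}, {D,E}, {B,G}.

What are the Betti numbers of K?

Take the total order A < B < D < E < F < G < J on the vertex set. Then K (dimension 1) consists of the simplices:

  0-simplices (7): A, B, D, E, F, G, J
  1-simplices (9): AG, AJ, BF, BG, DE, DG, EG, FG, GJ

so the chain groups are C_0 ≅ Z^7, C_1 ≅ Z^9.

Boundary ∂_1: C_1 → C_0 is given by ∂[p,q] = [q] − [p].
This gives a 7×9 integer matrix of rank 6; reducing to Smith normal form yields diagonal entries (1,1,1,1,1,1).

Now H_k = ker ∂_k / im ∂_{k+1}, so:

  H_0: rank C_0 − rank ∂_1 = 7 − 6 = 1, and the invariant factors of ∂_1 are all 1, so H_0 ≅ Z.
  H_1: rank ker ∂_1 − rank ∂_2 = (9 − 6) − 0 = 3, and there is no ∂_2, so H_1 ≅ Z^3.

Hence the Betti numbers are b_0 = 1, b_1 = 3.

b_0 = 1, b_1 = 3.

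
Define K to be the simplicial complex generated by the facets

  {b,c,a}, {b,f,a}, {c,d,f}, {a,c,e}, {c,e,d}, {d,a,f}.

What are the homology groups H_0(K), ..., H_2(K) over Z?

K has 6 vertices, 12 edges, 6 triangles.
rank ∂_0 = 0, rank ∂_1 = 5 ⇒ b_0 = 6 − 0 − 5 = 1; all invariant factors of ∂_1 are 1 so no torsion. So H_0 ≅ Z.
rank ∂_1 = 5, rank ∂_2 = 6 ⇒ b_1 = 12 − 5 − 6 = 1; all invariant factors of ∂_2 are 1 so no torsion. So H_1 ≅ Z.
rank ∂_2 = 6, rank ∂_3 = 0 ⇒ b_2 = 6 − 6 − 0 = 0. So H_2 ≅ 0.

H_0 ≅ Z,  H_1 ≅ Z,  H_2 = 0.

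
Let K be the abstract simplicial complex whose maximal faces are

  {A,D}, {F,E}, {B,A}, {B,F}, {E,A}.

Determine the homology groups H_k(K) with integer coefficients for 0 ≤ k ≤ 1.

Order the vertices as A < B < D < E < F. Listing each simplex with vertices in this order, K has dimension 1 with simplices:

  0-simplices (5): A, B, D, E, F
  1-simplices (5): AB, AD, AE, BF, EF

Hence C_0 ≅ Z^5, C_1 ≅ Z^5.

Boundary ∂_1: C_1 → C_0 is given by ∂[p,q] = [q] − [p].
As a 5×5 matrix over Z this has rank 4, with invariant factors (1,1,1,1).

Computing H_k = (kernel of ∂_k) / (image of ∂_{k+1}):

  H_0: rank C_0 − rank ∂_1 = 5 − 4 = 1, and the invariant factors of ∂_1 are all 1, so H_0 = Z.
  H_1: rank ker ∂_1 − rank ∂_2 = (5 − 4) − 0 = 1, and there is no ∂_2, so H_1 = Z.

H_0 = Z,  H_1 = Z.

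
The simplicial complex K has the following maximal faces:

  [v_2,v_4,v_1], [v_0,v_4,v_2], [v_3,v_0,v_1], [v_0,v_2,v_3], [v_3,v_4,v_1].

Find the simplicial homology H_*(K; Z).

H_0 ≅ Z,  H_1 ≅ Z,  H_2 = 0.

Order the vertices as v_0 < v_1 < v_2 < v_3 < v_4. Listing each simplex with vertices in this order, K has dimension 2 with simplices:

  0-simplices (5): [v_0], [v_1], [v_2], [v_3], [v_4]
  1-simplices (10): [v_0,v_1], [v_0,v_2], [v_0,v_3], [v_0,v_4], [v_1,v_2], [v_1,v_3], [v_1,v_4], [v_2,v_3], [v_2,v_4], [v_3,v_4]
  2-simplices (5): [v_0,v_1,v_3], [v_0,v_2,v_3], [v_0,v_2,v_4], [v_1,v_2,v_4], [v_1,v_3,v_4]

so the chain groups are C_0 ≅ Z^5, C_1 ≅ Z^10, C_2 ≅ Z^5.

Boundary ∂_1: C_1 → C_0 maps an edge to its endpoints' difference, ∂[p,q] = q − p.
The resulting 5×10 matrix has rank 4, and its Smith normal form has invariant factors (1,1,1,1).

∂_2: C_2 → C_1 maps a triangle to the signed sum of its edges. For instance
  ∂[v_0,v_2,v_4] = [v_2,v_4] − [v_0,v_4] + [v_0,v_2],
  ∂[v_1,v_2,v_4] = [v_2,v_4] − [v_1,v_4] + [v_1,v_2].
The 10×5 boundary matrix has rank 5 and Smith normal form diag(1,1,1,1,1).

Reading off H_k = ker ∂_k / im ∂_{k+1}:

  H_0: rank C_0 − rank ∂_1 = 5 − 4 = 1, and the invariant factors of ∂_1 are all 1, so H_0 = Z.
  H_1: rank ker ∂_1 − rank ∂_2 = (10 − 4) − 5 = 1, and the invariant factors of ∂_2 are all 1, so H_1 = Z.
  H_2: rank ker ∂_2 − rank ∂_3 = (5 − 5) − 0 = 0, and there is no ∂_3, so H_2 = 0.

As a check, the Euler characteristic is 5 − 10 + 5 = 0, which agrees with 1 − 1 + 0 = 0.
(K is a triangulation of the Möbius band.)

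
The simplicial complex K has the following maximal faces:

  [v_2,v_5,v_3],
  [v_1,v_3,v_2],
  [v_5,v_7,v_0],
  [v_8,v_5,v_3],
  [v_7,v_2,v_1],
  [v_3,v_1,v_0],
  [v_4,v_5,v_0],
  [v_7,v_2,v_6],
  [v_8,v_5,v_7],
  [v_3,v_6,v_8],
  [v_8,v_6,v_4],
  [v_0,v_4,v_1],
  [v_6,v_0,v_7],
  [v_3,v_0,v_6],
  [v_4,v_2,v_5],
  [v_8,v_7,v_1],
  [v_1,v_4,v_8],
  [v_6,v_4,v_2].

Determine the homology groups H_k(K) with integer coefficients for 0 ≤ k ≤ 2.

H_0 ≅ Z,  H_1 ≅ Z^2,  H_2 ≅ Z.

Take the total order v_0 < v_1 < v_2 < v_3 < v_4 < v_5 < v_6 < v_7 < v_8 on the vertex set. Then K (dimension 2) consists of the simplices:

  0-simplices (9): [v_0], [v_1], [v_2], [v_3], [v_4], [v_5], [v_6], [v_7], [v_8]
  1-simplices (27): (27 of them)
  2-simplices (18): (18 of them)

Hence C_0 ≅ Z^9, C_1 ≅ Z^27, C_2 ≅ Z^18.

The boundary map ∂_1: C_1 → C_0 is given by ∂[p,q] = [q] − [p]. For instance
  ∂[v_1,v_2] = [v_2] − [v_1].
The 9×27 boundary matrix has rank 8 and Smith normal form diag(1,1,1,1,1,1,1,1).

∂_2: C_2 → C_1 sends each 2-simplex [p,q,r] to [q,r] − [p,r] + [p,q]. For instance
  ∂[v_0,v_1,v_4] = [v_1,v_4] − [v_0,v_4] + [v_0,v_1],
  ∂[v_0,v_6,v_7] = [v_6,v_7] − [v_0,v_7] + [v_0,v_6].
As a 27×18 matrix over Z this has rank 17, with invariant factors (1,1,1,1,1,1,1,1,1,1,1,1,1,1,1,1,1).

Computing H_k = (kernel of ∂_k) / (image of ∂_{k+1}):

  H_0: rank C_0 − rank ∂_1 = 9 − 8 = 1, and the invariant factors of ∂_1 are all 1, so H_0 = Z.
  H_1: rank ker ∂_1 − rank ∂_2 = (27 − 8) − 17 = 2, and the invariant factors of ∂_2 are all 1, so H_1 = Z^2.
  H_2: rank ker ∂_2 − rank ∂_3 = (18 − 17) − 0 = 1, and there is no ∂_3, so H_2 = Z.

(K is a triangulation of the torus T^2.)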